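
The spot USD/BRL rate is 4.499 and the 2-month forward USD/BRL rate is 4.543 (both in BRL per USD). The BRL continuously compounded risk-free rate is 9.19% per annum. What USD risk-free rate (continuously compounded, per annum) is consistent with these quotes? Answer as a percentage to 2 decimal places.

3.35%

F = S·e^((r_BRL − r_USD)T) ⇒ r_USD = r_BRL − ln(F/S)/T
ln(4.543/4.499) = 0.009732; /(2/12) = 0.058392
r_USD = 0.0919 − 0.058392 = 0.033508
r_USD = 3.35%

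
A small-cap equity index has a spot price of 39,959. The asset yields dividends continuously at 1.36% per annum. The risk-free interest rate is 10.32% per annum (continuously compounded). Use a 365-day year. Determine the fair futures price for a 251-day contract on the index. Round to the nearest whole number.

42,499

F = S·e^((r − q)T) = 39959 · e^((0.1032 − 0.0136) × 251/365)
= 39959 · e^0.061615 = 39959 × 1.063553
F = 42,499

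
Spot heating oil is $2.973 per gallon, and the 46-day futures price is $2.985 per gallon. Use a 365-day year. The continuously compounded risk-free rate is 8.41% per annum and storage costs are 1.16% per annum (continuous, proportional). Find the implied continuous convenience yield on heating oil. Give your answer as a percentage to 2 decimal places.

F = S·e^((r+u−y)T) ⇒ (r+u−y) = ln(F/S)/T
ln(2.985/2.973) = 0.004028; /T ⇒ 0.031961
y = r + u − ln(F/S)/T = 0.0841 + 0.0116 − 0.031961 = 0.063739
y = 6.37%

6.37%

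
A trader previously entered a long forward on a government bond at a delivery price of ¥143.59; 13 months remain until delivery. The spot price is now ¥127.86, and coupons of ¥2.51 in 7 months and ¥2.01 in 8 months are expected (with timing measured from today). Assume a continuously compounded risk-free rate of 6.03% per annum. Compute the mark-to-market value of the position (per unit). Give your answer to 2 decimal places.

PV(remaining coupons) I = 2.51·e^(−0.0603·7/12) + 2.01·e^(−0.0603·8/12) = 4.3540
Current forward F = (S − I)·e^(rT) = (127.86 − 4.3540)·e^(0.0603·13/12) = 123.5060 × 1.067506 = 131.8434
Value (long) = (F − K)·e^(−rT) = (131.8434 − 143.59) × 0.936763 = -11.0038
Value = -¥11.00

-¥11.00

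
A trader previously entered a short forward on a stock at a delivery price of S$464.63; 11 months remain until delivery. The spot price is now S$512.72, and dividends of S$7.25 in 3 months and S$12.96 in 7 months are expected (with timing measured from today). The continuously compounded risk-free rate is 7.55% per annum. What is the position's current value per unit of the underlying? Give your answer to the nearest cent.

PV(remaining dividends) I = 7.25·e^(−0.0755·3/12) + 12.96·e^(−0.0755·7/12) = 19.5160
Current forward F = (S − I)·e^(rT) = (512.72 − 19.5160)·e^(0.0755·11/12) = 493.2040 × 1.071659 = 528.5465
Value (long) = (F − K)·e^(−rT) = (528.5465 − 464.63) × 0.933132 = 59.6425
Short position value = −(long value) = -S$59.64

-S$59.64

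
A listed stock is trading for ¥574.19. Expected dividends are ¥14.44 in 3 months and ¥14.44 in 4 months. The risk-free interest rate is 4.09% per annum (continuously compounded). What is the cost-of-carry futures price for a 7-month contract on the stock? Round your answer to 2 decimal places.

¥558.83

PV(dividends) I = 14.44·e^(−0.0409·3/12) + 14.44·e^(−0.0409·4/12)
I = 14.2931 + 14.2445 = 28.5376
F = (S − I)·e^(rT) = (574.19 − 28.5376) · e^(0.0409·7/12)
= 545.6524 · e^0.023858 = 545.6524 × 1.024145 = ¥558.83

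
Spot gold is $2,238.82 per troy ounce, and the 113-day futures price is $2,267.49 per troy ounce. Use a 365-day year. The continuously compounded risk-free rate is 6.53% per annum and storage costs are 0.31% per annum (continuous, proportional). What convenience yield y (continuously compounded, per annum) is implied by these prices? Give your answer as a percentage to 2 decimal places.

F = S·e^((r+u−y)T) ⇒ (r+u−y) = ln(F/S)/T
ln(2267.49/2238.82) = 0.012725; /T ⇒ 0.041103
y = r + u − ln(F/S)/T = 0.0653 + 0.0031 − 0.041103 = 0.027297
y = 2.73%

2.73%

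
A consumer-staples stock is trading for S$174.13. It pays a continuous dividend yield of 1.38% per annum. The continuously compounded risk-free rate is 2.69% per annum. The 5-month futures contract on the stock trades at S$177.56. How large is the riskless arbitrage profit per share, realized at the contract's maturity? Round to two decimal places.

Fair futures: F* = S·e^(carry·T), with carry = (r − q) = 0.0269 − 0.0138 = 0.0131
F* = 174.13 · e^(0.0131 × 5/12) = 174.13 · e^0.005458 = 174.13 × 1.005473 = S$175.0830
Market S$177.56 > fair S$175.0830: forward overpriced → cash-and-carry (buy spot, short the forward).
At maturity, profit = |F_mkt − F*| = |177.56 − 175.0830| = S$2.48 per share

S$2.48 per share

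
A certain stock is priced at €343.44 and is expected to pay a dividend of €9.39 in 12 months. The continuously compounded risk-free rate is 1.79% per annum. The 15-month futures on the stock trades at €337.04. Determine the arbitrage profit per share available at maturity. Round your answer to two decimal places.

PV(dividends) I = 9.39·e^(−0.0179·12/12) = 9.2234
Fair futures F* = (S − I)·e^(rT) = (343.44 − 9.2234)·e^0.022375 = 334.2166 × 1.022627 = 341.7789
Market €337.04 < fair 341.7789: forward underpriced → reverse cash-and-carry (short the stock, invest proceeds at r, pay the dividends, go long the forward).
Profit at T = |F_mkt − F*| = |337.04 − 341.7789| = €4.74 per share

€4.74 per share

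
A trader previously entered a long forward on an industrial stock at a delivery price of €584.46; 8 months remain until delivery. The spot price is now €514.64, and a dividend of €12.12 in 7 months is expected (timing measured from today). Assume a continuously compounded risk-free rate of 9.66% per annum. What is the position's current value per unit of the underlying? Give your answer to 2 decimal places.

-€44.82

PV(remaining dividends) I = 12.12·e^(−0.0966·7/12) = 11.4559
Current forward F = (S − I)·e^(rT) = (514.64 − 11.4559)·e^(0.0966·8/12) = 503.1841 × 1.066519 = 536.6554
Value (long) = (F − K)·e^(−rT) = (536.6554 − 584.46) × 0.937630 = -44.8230
Value = -€44.82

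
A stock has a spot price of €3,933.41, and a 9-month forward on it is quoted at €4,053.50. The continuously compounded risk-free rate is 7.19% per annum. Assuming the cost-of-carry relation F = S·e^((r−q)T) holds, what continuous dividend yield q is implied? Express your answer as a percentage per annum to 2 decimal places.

3.18%

From F = S·e^((r−q)T): (r − q) = ln(F/S)/T
ln(4053.50/3933.41) = ln(1.030531) = 0.030074
(r − q) = 0.030074 / (9/12) = 0.040099
q = r − ln(F/S)/T = 0.0719 − 0.040099 = 0.031801
q = 3.18%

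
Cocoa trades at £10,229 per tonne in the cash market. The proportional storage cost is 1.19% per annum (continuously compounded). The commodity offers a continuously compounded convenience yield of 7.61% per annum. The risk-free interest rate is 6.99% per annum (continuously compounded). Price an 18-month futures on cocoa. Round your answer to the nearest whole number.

£10,317 per tonne

Net carry = r + u − y = 0.0699 + 0.0119 − 0.0761 = 0.0057
F = S·e^((r+u−y)T) = 10229 · e^(0.0057 × 18/12) = 10229 · e^0.008550
= 10229 × 1.008587 = £10,317 per tonne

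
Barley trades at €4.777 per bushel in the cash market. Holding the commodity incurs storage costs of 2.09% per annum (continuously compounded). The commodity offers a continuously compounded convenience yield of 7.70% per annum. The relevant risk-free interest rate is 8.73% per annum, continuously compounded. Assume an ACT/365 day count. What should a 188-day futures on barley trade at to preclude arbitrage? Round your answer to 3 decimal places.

€4.854 per bushel

Net carry = r + u − y = 0.0873 + 0.0209 − 0.0770 = 0.0312
F = S·e^((r+u−y)T) = 4.777 · e^(0.0312 × 188/365) = 4.777 · e^0.016070
= 4.777 × 1.016200 = €4.854 per bushel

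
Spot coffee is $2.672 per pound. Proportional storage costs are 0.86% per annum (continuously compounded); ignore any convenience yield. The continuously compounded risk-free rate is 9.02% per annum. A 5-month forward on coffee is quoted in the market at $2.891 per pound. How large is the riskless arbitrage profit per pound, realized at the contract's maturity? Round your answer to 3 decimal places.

Fair forward: F* = S·e^(carry·T), with carry = (r + u) = 0.0902 + 0.0086 = 0.0988
F* = 2.672 · e^(0.0988 × 5/12) = 2.672 · e^0.041167 = 2.672 × 1.042026 = $2.7843
Market $2.891 > fair $2.7843: forward overpriced → cash-and-carry (buy spot, short the forward).
At maturity, profit = |F_mkt − F*| = |2.891 − 2.7843| = $0.107 per pound

$0.107 per pound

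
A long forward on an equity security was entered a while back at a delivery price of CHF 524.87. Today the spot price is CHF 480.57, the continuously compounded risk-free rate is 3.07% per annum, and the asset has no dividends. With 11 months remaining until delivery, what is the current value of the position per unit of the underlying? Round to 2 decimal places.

Current fair forward for the remaining 11 months: F = S·e^(r·T), r = 0.0307
F = 480.57 · e^(0.0307 × 11/12) = 480.57 × 1.028541 = 494.2859
Value of long forward = (F − K)·e^(−rT) = (494.2859 − 524.87) · e^(−0.0307·11/12)
= -30.5841 × 0.972251 = -29.74

-CHF 29.74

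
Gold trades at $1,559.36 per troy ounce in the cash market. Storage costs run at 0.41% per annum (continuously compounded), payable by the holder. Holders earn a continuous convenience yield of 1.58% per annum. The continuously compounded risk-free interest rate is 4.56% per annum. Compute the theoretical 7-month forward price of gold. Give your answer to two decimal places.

$1,590.50 per troy ounce

Net carry = r + u − y = 0.0456 + 0.0041 − 0.0158 = 0.0339
F = S·e^((r+u−y)T) = 1559.36 · e^(0.0339 × 7/12) = 1559.36 · e^0.01977500
= 1559.36 × 1.01997182 = $1,590.50 per troy ounce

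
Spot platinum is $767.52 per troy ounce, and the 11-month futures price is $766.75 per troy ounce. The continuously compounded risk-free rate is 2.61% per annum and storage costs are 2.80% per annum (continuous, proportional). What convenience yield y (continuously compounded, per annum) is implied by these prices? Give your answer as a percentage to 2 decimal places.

F = S·e^((r+u−y)T) ⇒ (r+u−y) = ln(F/S)/T
ln(766.75/767.52) = -0.001004; /T ⇒ -0.001095
y = r + u − ln(F/S)/T = 0.0261 + 0.0280 + 0.001095 = 0.055195
y = 5.52%

5.52%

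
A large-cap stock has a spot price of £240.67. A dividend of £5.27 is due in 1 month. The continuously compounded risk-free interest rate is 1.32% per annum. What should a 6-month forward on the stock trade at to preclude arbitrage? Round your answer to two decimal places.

£236.96

PV(dividends) I = 5.27·e^(−0.0132·1/12)
I = 5.2642
F = (S − I)·e^(rT) = (240.67 − 5.2642) · e^(0.0132·6/12)
= 235.4058 · e^0.006600 = 235.4058 × 1.006622 = £236.96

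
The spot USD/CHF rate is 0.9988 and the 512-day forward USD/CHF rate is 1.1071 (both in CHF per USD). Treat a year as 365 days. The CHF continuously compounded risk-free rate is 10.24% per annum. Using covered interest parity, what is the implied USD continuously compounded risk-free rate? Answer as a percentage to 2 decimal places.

2.90%

F = S·e^((r_CHF − r_USD)T) ⇒ r_USD = r_CHF − ln(F/S)/T
ln(1.1071/0.9988) = 0.102945; /(512/365) = 0.073389
r_USD = 0.1024 − 0.073389 = 0.029011
r_USD = 2.90%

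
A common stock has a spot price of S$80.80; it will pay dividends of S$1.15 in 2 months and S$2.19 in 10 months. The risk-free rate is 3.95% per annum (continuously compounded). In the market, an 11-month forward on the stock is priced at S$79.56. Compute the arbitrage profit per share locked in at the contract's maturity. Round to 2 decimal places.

PV(dividends) I = 1.15·e^(−0.0395·2/12) + 2.19·e^(−0.0395·10/12) = 3.2615
Fair forward F* = (S − I)·e^(rT) = (80.80 − 3.2615)·e^0.036208 = 77.5385 × 1.036871 = 80.3974
Market S$79.56 < fair 80.3974: forward underpriced → reverse cash-and-carry (short the stock, invest proceeds at r, pay the dividends, go long the forward).
Profit at T = |F_mkt − F*| = |79.56 − 80.3974| = S$0.84 per share

S$0.84 per share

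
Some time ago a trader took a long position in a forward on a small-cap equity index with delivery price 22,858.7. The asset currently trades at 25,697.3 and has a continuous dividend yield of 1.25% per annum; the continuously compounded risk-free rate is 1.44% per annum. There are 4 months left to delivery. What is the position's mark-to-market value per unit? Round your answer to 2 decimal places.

Current fair forward for the remaining 4 months: F = S·e^((r − q)·T), (r − q) = 0.0144 − 0.0125 = 0.0019
F = 25697.3 · e^(0.0019 × 4/12) = 25697.3 × 1.00063353 = 25713.5800
Value of long forward = (F − K)·e^(−rT) = (25713.5800 − 22858.7) · e^(−0.0144·4/12)
= 2854.8800 × 0.99521150 = 2841.21

2841.21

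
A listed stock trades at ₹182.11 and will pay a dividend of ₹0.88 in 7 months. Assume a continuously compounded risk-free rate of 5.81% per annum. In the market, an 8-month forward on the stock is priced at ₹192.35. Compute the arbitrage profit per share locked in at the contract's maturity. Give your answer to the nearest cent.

PV(dividends) I = 0.88·e^(−0.0581·7/12) = 0.8507
Fair forward F* = (S − I)·e^(rT) = (182.11 − 0.8507)·e^0.038733 = 181.2593 × 1.039493 = 188.4178
Market ₹192.35 > fair 188.4178: forward overpriced → cash-and-carry (borrow at r, buy the stock and collect the dividends, short the forward).
Profit at T = |F_mkt − F*| = |192.35 − 188.4178| = ₹3.93 per share

₹3.93 per share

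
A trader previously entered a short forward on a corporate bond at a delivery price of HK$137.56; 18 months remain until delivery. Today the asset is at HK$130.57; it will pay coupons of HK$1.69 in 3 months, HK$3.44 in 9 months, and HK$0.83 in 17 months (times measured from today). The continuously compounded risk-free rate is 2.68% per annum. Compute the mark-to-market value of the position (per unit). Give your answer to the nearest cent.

PV(remaining coupons) I = 1.69·e^(−0.0268·3/12) + 3.44·e^(−0.0268·9/12) + 0.83·e^(−0.0268·17/12) = 5.8493
Current forward F = (S − I)·e^(rT) = (130.57 − 5.8493)·e^(0.0268·18/12) = 124.7207 × 1.041019 = 129.8366
Value (long) = (F − K)·e^(−rT) = (129.8366 − 137.56) × 0.960597 = -7.4191
Short position value = −(long value) = HK$7.42

HK$7.42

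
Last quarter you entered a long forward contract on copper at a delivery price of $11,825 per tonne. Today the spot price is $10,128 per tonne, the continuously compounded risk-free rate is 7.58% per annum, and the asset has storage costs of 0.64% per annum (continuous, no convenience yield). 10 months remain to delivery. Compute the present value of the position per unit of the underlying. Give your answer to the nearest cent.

-$919.00 per tonne

Current fair forward for the remaining 10 months: F = S·e^((r + u)·T), (r + u) = 0.0758 + 0.0064 = 0.0822
F = 10128 · e^(0.0822 × 10/12) = 10128 × 1.07090062 = 10846.0815
Value of long forward = (F − K)·e^(−rT) = (10846.0815 − 11825) · e^(−0.0758·10/12)
= -978.9185 × 0.93878700 = -919.00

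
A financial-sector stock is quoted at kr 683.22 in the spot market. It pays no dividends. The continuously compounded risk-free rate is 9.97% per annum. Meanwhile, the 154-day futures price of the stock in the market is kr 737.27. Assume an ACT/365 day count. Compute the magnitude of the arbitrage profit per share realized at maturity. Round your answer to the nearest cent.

kr 24.70 per share

Fair futures: F* = S·e^(carry·T), with carry = r = 0.0997
F* = 683.22 · e^(0.0997 × 154/365) = 683.22 · e^0.042065 = 683.22 × 1.042962 = kr 712.5725
Market kr 737.27 > fair kr 712.5725: forward overpriced → cash-and-carry (buy spot, short the forward).
At maturity, profit = |F_mkt − F*| = |737.27 − 712.5725| = kr 24.70 per share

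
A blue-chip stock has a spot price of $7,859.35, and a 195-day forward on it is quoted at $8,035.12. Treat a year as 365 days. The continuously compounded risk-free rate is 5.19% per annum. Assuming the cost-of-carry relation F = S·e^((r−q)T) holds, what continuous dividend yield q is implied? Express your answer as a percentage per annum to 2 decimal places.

1.05%

From F = S·e^((r−q)T): (r − q) = ln(F/S)/T
ln(8035.12/7859.35) = ln(1.022364) = 0.022118
(r − q) = 0.022118 / (195/365) = 0.041400
q = r − ln(F/S)/T = 0.0519 − 0.041400 = 0.010500
q = 1.05%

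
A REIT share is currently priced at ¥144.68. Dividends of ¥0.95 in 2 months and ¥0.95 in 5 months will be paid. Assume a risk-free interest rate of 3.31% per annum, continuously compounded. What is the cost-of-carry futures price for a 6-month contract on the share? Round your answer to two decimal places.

PV(dividends) I = 0.95·e^(−0.0331·2/12) + 0.95·e^(−0.0331·5/12)
I = 0.9448 + 0.9370 = 1.8818
F = (S − I)·e^(rT) = (144.68 − 1.8818) · e^(0.0331·6/12)
= 142.7982 · e^0.016550 = 142.7982 × 1.016688 = ¥145.18

¥145.18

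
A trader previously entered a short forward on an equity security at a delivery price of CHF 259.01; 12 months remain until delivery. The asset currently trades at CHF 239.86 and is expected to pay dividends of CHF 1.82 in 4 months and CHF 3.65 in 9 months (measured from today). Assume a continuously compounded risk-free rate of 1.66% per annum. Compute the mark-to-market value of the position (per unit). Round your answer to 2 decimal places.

CHF 20.30

PV(remaining dividends) I = 1.82·e^(−0.0166·4/12) + 3.65·e^(−0.0166·9/12) = 5.4148
Current forward F = (S − I)·e^(rT) = (239.86 − 5.4148)·e^(0.0166·12/12) = 234.4452 × 1.016739 = 238.3696
Value (long) = (F − K)·e^(−rT) = (238.3696 − 259.01) × 0.983537 = -20.3006
Short position value = −(long value) = CHF 20.30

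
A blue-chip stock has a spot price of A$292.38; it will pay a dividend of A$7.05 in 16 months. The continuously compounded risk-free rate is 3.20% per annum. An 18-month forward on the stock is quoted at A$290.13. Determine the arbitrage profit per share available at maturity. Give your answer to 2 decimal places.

PV(dividends) I = 7.05·e^(−0.0320·16/12) = 6.7555
Fair forward F* = (S − I)·e^(rT) = (292.38 − 6.7555)·e^0.048000 = 285.6245 × 1.049171 = 299.6689
Market A$290.13 < fair 299.6689: forward underpriced → reverse cash-and-carry (short the stock, invest proceeds at r, pay the dividends, go long the forward).
Profit at T = |F_mkt − F*| = |290.13 − 299.6689| = A$9.54 per share

A$9.54 per share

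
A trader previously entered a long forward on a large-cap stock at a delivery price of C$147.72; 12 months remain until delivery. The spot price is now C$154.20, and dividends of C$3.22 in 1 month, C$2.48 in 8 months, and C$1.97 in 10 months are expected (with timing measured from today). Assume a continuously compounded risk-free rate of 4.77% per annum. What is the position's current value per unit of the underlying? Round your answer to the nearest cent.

C$5.86

PV(remaining dividends) I = 3.22·e^(−0.0477·1/12) + 2.48·e^(−0.0477·8/12) + 1.97·e^(−0.0477·10/12) = 7.5028
Current forward F = (S − I)·e^(rT) = (154.20 − 7.5028)·e^(0.0477·12/12) = 146.6972 × 1.048856 = 153.8642
Value (long) = (F − K)·e^(−rT) = (153.8642 − 147.72) × 0.953420 = 5.8580
Value = C$5.86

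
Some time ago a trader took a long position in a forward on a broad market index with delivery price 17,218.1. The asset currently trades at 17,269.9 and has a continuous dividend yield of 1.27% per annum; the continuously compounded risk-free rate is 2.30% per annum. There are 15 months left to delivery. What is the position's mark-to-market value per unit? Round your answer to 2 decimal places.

Current fair forward for the remaining 15 months: F = S·e^((r − q)·T), (r − q) = 0.0230 − 0.0127 = 0.0103
F = 17269.9 · e^(0.0103 × 15/12) = 17269.9 × 1.01295824 = 17493.6875
Value of long forward = (F − K)·e^(−rT) = (17493.6875 − 17218.1) · e^(−0.0230·15/12)
= 275.5875 × 0.97165935 = 267.78

267.78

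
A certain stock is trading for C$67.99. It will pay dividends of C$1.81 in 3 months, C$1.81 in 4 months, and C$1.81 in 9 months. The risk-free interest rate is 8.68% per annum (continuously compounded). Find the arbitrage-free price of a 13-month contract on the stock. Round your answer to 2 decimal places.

C$68.95

PV(dividends) I = 1.81·e^(−0.0868·3/12) + 1.81·e^(−0.0868·4/12) + 1.81·e^(−0.0868·9/12)
I = 1.7711 + 1.7584 + 1.6959 = 5.2254
F = (S − I)·e^(rT) = (67.99 − 5.2254) · e^(0.0868·13/12)
= 62.7646 · e^0.094033 = 62.7646 × 1.098596 = C$68.95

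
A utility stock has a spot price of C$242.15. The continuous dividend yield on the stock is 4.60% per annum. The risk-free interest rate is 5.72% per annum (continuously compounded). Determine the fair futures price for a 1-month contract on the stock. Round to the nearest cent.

C$242.38

F = S·e^((r − q)T) = 242.15 · e^((0.0572 − 0.0460) × 1/12)
= 242.15 · e^0.000933 = 242.15 × 1.000933
F = C$242.38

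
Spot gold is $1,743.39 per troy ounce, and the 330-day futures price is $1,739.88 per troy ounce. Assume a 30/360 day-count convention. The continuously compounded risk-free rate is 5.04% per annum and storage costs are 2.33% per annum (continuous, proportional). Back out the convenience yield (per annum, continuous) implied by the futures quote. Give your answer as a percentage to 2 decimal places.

7.59%

F = S·e^((r+u−y)T) ⇒ (r+u−y) = ln(F/S)/T
ln(1739.88/1743.39) = -0.002015; /T ⇒ -0.002198
y = r + u − ln(F/S)/T = 0.0504 + 0.0233 + 0.002198 = 0.075898
y = 7.59%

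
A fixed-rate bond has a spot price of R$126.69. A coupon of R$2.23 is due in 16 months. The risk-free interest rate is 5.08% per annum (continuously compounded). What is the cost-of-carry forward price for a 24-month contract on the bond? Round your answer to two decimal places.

PV(coupons) I = 2.23·e^(−0.0508·16/12)
I = 2.0840
F = (S − I)·e^(rT) = (126.69 − 2.0840) · e^(0.0508·24/12)
= 124.6060 · e^0.101600 = 124.6060 × 1.106941 = R$137.93

R$137.93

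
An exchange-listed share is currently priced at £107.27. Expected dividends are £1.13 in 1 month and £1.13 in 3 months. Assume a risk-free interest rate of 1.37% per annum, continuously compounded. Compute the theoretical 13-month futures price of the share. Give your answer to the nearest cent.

£106.59

PV(dividends) I = 1.13·e^(−0.0137·1/12) + 1.13·e^(−0.0137·3/12)
I = 1.1287 + 1.1261 = 2.2548
F = (S − I)·e^(rT) = (107.27 − 2.2548) · e^(0.0137·13/12)
= 105.0152 · e^0.014842 = 105.0152 × 1.014953 = £106.59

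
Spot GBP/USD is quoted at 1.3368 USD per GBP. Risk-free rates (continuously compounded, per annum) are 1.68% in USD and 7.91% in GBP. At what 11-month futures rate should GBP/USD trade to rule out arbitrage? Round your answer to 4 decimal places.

1.2626

F = S·e^((r_USD − r_GBP)T) = 1.3368 · e^((0.0168 − 0.0791) × 11/12)
= 1.3368 · e^-0.057108 = 1.3368 × 0.944492
F = 1.2626 USD per GBP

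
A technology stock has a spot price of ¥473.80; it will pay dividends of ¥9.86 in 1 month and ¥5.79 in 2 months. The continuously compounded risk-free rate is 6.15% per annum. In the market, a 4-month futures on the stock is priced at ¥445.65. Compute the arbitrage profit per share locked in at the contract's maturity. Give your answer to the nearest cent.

¥22.10 per share

PV(dividends) I = 9.86·e^(−0.0615·1/12) + 5.79·e^(−0.0615·2/12) = 15.5406
Fair futures F* = (S − I)·e^(rT) = (473.80 − 15.5406)·e^0.020500 = 458.2594 × 1.020712 = 467.7509
Market ¥445.65 < fair 467.7509: forward underpriced → reverse cash-and-carry (short the stock, invest proceeds at r, pay the dividends, go long the forward).
Profit at T = |F_mkt − F*| = |445.65 − 467.7509| = ¥22.10 per share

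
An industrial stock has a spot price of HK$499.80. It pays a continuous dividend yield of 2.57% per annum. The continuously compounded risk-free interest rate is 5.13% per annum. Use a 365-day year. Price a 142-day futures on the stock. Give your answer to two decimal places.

HK$504.80

F = S·e^((r − q)T) = 499.80 · e^((0.0513 − 0.0257) × 142/365)
= 499.80 · e^0.009959 = 499.80 × 1.010009
F = HK$504.80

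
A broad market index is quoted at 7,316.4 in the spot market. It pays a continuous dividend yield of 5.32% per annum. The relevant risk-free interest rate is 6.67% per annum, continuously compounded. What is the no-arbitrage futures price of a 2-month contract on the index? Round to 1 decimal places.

7,332.9

F = S·e^((r − q)T) = 7316.4 · e^((0.0667 − 0.0532) × 2/12)
= 7316.4 · e^0.002250 = 7316.4 × 1.002253
F = 7,332.9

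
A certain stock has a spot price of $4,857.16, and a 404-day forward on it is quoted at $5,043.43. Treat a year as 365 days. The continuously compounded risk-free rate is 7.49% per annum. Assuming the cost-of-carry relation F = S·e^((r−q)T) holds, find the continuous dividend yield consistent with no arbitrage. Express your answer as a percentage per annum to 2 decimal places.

4.09%

From F = S·e^((r−q)T): (r − q) = ln(F/S)/T
ln(5043.43/4857.16) = ln(1.038350) = 0.037633
(r − q) = 0.037633 / (404/365) = 0.034000
q = r − ln(F/S)/T = 0.0749 − 0.034000 = 0.040900
q = 4.09%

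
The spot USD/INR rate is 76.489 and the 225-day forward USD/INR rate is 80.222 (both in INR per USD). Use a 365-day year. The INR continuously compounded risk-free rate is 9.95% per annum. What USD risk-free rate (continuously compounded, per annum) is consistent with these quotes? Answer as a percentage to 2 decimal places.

2.22%

F = S·e^((r_INR − r_USD)T) ⇒ r_USD = r_INR − ln(F/S)/T
ln(80.222/76.489) = 0.047651; /(225/365) = 0.077301
r_USD = 0.0995 − 0.077301 = 0.022199
r_USD = 2.22%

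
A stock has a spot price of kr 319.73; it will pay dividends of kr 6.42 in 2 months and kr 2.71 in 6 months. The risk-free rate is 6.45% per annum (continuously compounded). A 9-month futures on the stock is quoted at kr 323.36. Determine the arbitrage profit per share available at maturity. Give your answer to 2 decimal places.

PV(dividends) I = 6.42·e^(−0.0645·2/12) + 2.71·e^(−0.0645·6/12) = 8.9754
Fair futures F* = (S − I)·e^(rT) = (319.73 − 8.9754)·e^0.048375 = 310.7546 × 1.049564 = 326.1568
Market kr 323.36 < fair 326.1568: forward underpriced → reverse cash-and-carry (short the stock, invest proceeds at r, pay the dividends, go long the forward).
Profit at T = |F_mkt − F*| = |323.36 − 326.1568| = kr 2.80 per share

kr 2.80 per share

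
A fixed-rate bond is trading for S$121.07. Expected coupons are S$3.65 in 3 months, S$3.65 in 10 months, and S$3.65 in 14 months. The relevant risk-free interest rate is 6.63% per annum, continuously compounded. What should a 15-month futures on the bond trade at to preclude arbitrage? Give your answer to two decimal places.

S$120.21

PV(coupons) I = 3.65·e^(−0.0663·3/12) + 3.65·e^(−0.0663·10/12) + 3.65·e^(−0.0663·14/12)
I = 3.5900 + 3.4538 + 3.3783 = 10.4221
F = (S − I)·e^(rT) = (121.07 − 10.4221) · e^(0.0663·15/12)
= 110.6479 · e^0.082875 = 110.6479 × 1.086406 = S$120.21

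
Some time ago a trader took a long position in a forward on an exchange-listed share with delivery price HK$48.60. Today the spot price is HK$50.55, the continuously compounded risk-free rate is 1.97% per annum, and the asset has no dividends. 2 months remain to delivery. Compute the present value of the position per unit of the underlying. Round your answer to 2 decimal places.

HK$2.11

Current fair forward for the remaining 2 months: F = S·e^(r·T), r = 0.0197
F = 50.55 · e^(0.0197 × 2/12) = 50.55 × 1.003289 = 50.7163
Value of long forward = (F − K)·e^(−rT) = (50.7163 − 48.60) · e^(−0.0197·2/12)
= 2.1163 × 0.996722 = 2.11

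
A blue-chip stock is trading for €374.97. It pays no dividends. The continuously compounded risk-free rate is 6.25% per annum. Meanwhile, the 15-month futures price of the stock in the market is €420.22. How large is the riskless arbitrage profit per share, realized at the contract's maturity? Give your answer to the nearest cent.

Fair futures: F* = S·e^(carry·T), with carry = r = 0.0625
F* = 374.97 · e^(0.0625 × 15/12) = 374.97 · e^0.078125 = 374.97 × 1.081258 = €405.4393
Market €420.22 > fair €405.4393: forward overpriced → cash-and-carry (buy spot, short the forward).
At maturity, profit = |F_mkt − F*| = |420.22 − 405.4393| = €14.78 per share

€14.78 per share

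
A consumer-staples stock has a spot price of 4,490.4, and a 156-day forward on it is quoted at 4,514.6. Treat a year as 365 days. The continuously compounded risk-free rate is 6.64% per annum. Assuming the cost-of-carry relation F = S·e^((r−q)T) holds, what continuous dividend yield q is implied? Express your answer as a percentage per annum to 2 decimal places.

From F = S·e^((r−q)T): (r − q) = ln(F/S)/T
ln(4514.6/4490.4) = ln(1.005389) = 0.005375
(r − q) = 0.005375 / (156/365) = 0.012576
q = r − ln(F/S)/T = 0.0664 − 0.012576 = 0.053824
q = 5.38%

5.38%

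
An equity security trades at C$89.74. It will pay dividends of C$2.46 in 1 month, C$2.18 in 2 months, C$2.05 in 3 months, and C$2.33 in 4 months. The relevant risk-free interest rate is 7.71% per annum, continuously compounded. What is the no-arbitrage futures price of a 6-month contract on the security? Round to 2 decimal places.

C$84.04

PV(dividends) I = 2.46·e^(−0.0771·1/12) + 2.18·e^(−0.0771·2/12) + 2.05·e^(−0.0771·3/12) + 2.33·e^(−0.0771·4/12)
I = 2.4442 + 2.1522 + 2.0109 + 2.2709 = 8.8782
F = (S − I)·e^(rT) = (89.74 − 8.8782) · e^(0.0771·6/12)
= 80.8618 · e^0.038550 = 80.8618 × 1.039303 = C$84.04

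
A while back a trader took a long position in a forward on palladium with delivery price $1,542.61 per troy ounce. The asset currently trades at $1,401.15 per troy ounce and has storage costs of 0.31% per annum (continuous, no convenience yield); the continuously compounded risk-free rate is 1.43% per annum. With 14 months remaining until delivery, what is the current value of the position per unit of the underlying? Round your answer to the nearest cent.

-$110.86 per troy ounce

Current fair forward for the remaining 14 months: F = S·e^((r + u)·T), (r + u) = 0.0143 + 0.0031 = 0.0174
F = 1401.15 · e^(0.0174 × 14/12) = 1401.15 × 1.02050745 = 1429.8840
Value of long forward = (F − K)·e^(−rT) = (1429.8840 − 1542.61) · e^(−0.0143·14/12)
= -112.7260 × 0.98345506 = -110.86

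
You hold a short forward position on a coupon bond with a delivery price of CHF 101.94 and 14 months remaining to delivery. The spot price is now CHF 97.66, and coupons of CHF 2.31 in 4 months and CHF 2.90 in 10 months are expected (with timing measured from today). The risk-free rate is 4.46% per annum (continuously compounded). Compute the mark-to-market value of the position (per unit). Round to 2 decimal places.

PV(remaining coupons) I = 2.31·e^(−0.0446·4/12) + 2.90·e^(−0.0446·10/12) = 5.0701
Current forward F = (S − I)·e^(rT) = (97.66 − 5.0701)·e^(0.0446·14/12) = 92.5899 × 1.053411 = 97.5352
Value (long) = (F − K)·e^(−rT) = (97.5352 − 101.94) × 0.949297 = -4.1815
Short position value = −(long value) = CHF 4.18

CHF 4.18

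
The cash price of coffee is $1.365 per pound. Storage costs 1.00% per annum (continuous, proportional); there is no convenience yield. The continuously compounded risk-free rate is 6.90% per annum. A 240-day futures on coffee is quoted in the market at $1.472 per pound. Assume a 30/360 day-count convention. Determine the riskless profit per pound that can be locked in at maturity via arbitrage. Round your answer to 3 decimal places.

Fair futures: F* = S·e^(carry·T), with carry = (r + u) = 0.0690 + 0.0100 = 0.0790
F* = 1.365 · e^(0.0790 × 240/360) = 1.365 · e^0.052667 = 1.365 × 1.054079 = $1.4388
Market $1.472 > fair $1.4388: forward overpriced → cash-and-carry (buy spot, short the forward).
At maturity, profit = |F_mkt − F*| = |1.472 − 1.4388| = $0.033 per pound

$0.033 per pound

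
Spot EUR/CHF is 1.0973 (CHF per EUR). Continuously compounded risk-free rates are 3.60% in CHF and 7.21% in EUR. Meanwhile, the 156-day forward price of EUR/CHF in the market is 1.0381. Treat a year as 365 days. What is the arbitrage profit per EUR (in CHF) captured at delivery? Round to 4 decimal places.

0.0424 per EUR (in CHF)

Fair forward: F* = S·e^(carry·T), with carry = (r_CHF − r_EUR) = 0.0360 − 0.0721 = -0.0361
F* = 1.0973 · e^(-0.0361 × 156/365) = 1.0973 · e^-0.015429 = 1.0973 × 0.984689 = 1.0805
Market 1.0381 < fair 1.0805: forward underpriced → reverse cash-and-carry (short spot, go long the forward).
At maturity, profit = |F_mkt − F*| = |1.0381 − 1.0805| = 0.0424 per EUR (in CHF)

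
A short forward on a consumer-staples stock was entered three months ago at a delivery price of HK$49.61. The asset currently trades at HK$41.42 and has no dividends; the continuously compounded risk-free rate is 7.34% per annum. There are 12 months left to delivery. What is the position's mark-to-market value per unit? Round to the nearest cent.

Current fair forward for the remaining 12 months: F = S·e^(r·T), r = 0.0734
F = 41.42 · e^(0.0734 × 12/12) = 41.42 × 1.076161 = 44.5746
Value of long forward = (F − K)·e^(−rT) = (44.5746 − 49.61) · e^(−0.0734·12/12)
= -5.0354 × 0.929229 = -4.68
Short position value = −(long value) = HK$4.68

HK$4.68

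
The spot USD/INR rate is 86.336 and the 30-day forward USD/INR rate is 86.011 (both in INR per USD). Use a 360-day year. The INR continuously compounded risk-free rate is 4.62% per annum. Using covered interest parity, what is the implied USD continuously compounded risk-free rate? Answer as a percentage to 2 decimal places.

F = S·e^((r_INR − r_USD)T) ⇒ r_USD = r_INR − ln(F/S)/T
ln(86.011/86.336) = -0.003771; /(30/360) = -0.045252
r_USD = 0.0462 + 0.045252 = 0.091452
r_USD = 9.15%

9.15%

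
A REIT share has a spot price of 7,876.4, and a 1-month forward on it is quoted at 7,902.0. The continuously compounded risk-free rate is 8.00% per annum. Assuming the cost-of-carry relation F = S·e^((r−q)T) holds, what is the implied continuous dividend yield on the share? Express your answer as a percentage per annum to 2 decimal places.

4.11%

From F = S·e^((r−q)T): (r − q) = ln(F/S)/T
ln(7902.0/7876.4) = ln(1.003250) = 0.003245
(r − q) = 0.003245 / (1/12) = 0.038940
q = r − ln(F/S)/T = 0.0800 − 0.038940 = 0.041060
q = 4.11%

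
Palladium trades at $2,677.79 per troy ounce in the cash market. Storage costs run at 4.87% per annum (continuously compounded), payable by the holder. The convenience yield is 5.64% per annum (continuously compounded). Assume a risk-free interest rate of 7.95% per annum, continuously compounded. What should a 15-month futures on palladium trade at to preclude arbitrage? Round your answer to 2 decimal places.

Net carry = r + u − y = 0.0795 + 0.0487 − 0.0564 = 0.0718
F = S·e^((r+u−y)T) = 2677.79 · e^(0.0718 × 15/12) = 2677.79 · e^0.08975000
= 2677.79 × 1.09390077 = $2,929.24 per troy ounce

$2,929.24 per troy ounce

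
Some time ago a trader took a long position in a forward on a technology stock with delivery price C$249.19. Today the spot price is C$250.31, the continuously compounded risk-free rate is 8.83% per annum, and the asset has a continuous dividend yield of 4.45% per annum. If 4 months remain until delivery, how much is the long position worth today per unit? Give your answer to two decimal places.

C$4.66

Current fair forward for the remaining 4 months: F = S·e^((r − q)·T), (r − q) = 0.0883 − 0.0445 = 0.0438
F = 250.31 · e^(0.0438 × 4/12) = 250.31 × 1.014707 = 253.9913
Value of long forward = (F − K)·e^(−rT) = (253.9913 − 249.19) · e^(−0.0883·4/12)
= 4.8013 × 0.970996 = 4.66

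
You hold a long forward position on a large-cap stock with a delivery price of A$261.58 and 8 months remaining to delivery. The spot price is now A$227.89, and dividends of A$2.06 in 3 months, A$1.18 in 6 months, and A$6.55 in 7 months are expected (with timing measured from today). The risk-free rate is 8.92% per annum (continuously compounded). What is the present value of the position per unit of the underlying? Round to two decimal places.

-A$27.95

PV(remaining dividends) I = 2.06·e^(−0.0892·3/12) + 1.18·e^(−0.0892·6/12) + 6.55·e^(−0.0892·7/12) = 9.3610
Current forward F = (S − I)·e^(rT) = (227.89 − 9.3610)·e^(0.0892·8/12) = 218.5290 × 1.061270 = 231.9183
Value (long) = (F − K)·e^(−rT) = (231.9183 − 261.58) × 0.942267 = -27.9492
Value = -A$27.95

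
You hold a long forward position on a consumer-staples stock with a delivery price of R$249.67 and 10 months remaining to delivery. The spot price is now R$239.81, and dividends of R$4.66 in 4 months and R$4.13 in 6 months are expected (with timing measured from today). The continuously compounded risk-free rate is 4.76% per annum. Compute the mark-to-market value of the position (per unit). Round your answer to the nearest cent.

-R$8.77

PV(remaining dividends) I = 4.66·e^(−0.0476·4/12) + 4.13·e^(−0.0476·6/12) = 8.6195
Current forward F = (S − I)·e^(rT) = (239.81 − 8.6195)·e^(0.0476·10/12) = 231.1905 × 1.040464 = 240.5454
Value (long) = (F − K)·e^(−rT) = (240.5454 − 249.67) × 0.961110 = -8.7697
Value = -R$8.77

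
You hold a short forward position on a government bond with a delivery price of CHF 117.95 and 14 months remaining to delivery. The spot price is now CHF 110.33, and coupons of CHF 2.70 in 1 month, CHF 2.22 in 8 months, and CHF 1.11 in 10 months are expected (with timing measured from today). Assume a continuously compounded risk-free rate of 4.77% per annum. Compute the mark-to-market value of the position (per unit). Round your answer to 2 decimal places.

PV(remaining coupons) I = 2.70·e^(−0.0477·1/12) + 2.22·e^(−0.0477·8/12) + 1.11·e^(−0.0477·10/12) = 5.9065
Current forward F = (S − I)·e^(rT) = (110.33 − 5.9065)·e^(0.0477·14/12) = 104.4235 × 1.057228 = 110.3994
Value (long) = (F − K)·e^(−rT) = (110.3994 − 117.95) × 0.945870 = -7.1419
Short position value = −(long value) = CHF 7.14

CHF 7.14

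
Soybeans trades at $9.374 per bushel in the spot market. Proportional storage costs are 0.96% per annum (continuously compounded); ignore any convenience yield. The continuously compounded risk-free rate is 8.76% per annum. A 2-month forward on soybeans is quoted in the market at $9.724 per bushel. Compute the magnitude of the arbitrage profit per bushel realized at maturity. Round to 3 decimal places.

Fair forward: F* = S·e^(carry·T), with carry = (r + u) = 0.0876 + 0.0096 = 0.0972
F* = 9.374 · e^(0.0972 × 2/12) = 9.374 · e^0.016200 = 9.374 × 1.016332 = $9.5271
Market $9.724 > fair $9.5271: forward overpriced → cash-and-carry (buy spot, short the forward).
At maturity, profit = |F_mkt − F*| = |9.724 − 9.5271| = $0.197 per bushel

$0.197 per bushel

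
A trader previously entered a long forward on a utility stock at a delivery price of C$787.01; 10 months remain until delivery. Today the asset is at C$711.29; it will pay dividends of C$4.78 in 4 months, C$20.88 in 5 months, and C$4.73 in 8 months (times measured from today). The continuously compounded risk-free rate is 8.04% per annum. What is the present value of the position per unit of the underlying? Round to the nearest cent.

PV(remaining dividends) I = 4.78·e^(−0.0804·4/12) + 20.88·e^(−0.0804·5/12) + 4.73·e^(−0.0804·8/12) = 29.3289
Current forward F = (S − I)·e^(rT) = (711.29 − 29.3289)·e^(0.0804·10/12) = 681.9611 × 1.069295 = 729.2176
Value (long) = (F − K)·e^(−rT) = (729.2176 − 787.01) × 0.935195 = -54.0472
Value = -C$54.05

-C$54.05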